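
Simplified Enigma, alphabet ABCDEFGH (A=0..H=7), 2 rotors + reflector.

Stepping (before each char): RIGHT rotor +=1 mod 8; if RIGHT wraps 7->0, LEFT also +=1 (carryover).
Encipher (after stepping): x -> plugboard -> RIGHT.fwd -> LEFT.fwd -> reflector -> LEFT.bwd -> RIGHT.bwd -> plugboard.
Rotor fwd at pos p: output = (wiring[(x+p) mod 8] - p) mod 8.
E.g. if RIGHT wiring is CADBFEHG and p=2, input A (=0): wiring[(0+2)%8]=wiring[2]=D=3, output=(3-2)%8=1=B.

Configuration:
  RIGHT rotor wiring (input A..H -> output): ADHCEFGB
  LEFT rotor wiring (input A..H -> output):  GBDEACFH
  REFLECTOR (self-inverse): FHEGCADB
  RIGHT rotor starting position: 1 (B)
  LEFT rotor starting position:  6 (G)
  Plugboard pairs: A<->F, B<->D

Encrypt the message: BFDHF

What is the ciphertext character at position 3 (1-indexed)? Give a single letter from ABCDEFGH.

Char 1 ('B'): step: R->2, L=6; B->plug->D->R->D->L->D->refl->G->L'->F->R'->A->plug->F
Char 2 ('F'): step: R->3, L=6; F->plug->A->R->H->L->E->refl->C->L'->G->R'->E->plug->E
Char 3 ('D'): step: R->4, L=6; D->plug->B->R->B->L->B->refl->H->L'->A->R'->A->plug->F

F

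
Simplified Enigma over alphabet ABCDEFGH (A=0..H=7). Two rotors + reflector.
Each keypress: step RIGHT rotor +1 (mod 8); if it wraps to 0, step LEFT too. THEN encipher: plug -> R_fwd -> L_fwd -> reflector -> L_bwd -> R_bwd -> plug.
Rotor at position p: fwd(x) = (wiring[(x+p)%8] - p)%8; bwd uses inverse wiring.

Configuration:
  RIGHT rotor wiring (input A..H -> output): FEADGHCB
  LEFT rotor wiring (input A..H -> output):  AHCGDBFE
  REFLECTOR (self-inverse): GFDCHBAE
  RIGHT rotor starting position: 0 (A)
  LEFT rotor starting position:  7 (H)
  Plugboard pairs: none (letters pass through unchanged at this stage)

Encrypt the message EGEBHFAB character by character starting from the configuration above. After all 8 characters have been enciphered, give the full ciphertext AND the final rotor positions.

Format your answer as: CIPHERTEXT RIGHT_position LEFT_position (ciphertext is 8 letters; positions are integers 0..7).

Answer: AABCDAFG 0 0

Derivation:
Char 1 ('E'): step: R->1, L=7; E->plug->E->R->G->L->C->refl->D->L'->D->R'->A->plug->A
Char 2 ('G'): step: R->2, L=7; G->plug->G->R->D->L->D->refl->C->L'->G->R'->A->plug->A
Char 3 ('E'): step: R->3, L=7; E->plug->E->R->G->L->C->refl->D->L'->D->R'->B->plug->B
Char 4 ('B'): step: R->4, L=7; B->plug->B->R->D->L->D->refl->C->L'->G->R'->C->plug->C
Char 5 ('H'): step: R->5, L=7; H->plug->H->R->B->L->B->refl->F->L'->A->R'->D->plug->D
Char 6 ('F'): step: R->6, L=7; F->plug->F->R->F->L->E->refl->H->L'->E->R'->A->plug->A
Char 7 ('A'): step: R->7, L=7; A->plug->A->R->C->L->A->refl->G->L'->H->R'->F->plug->F
Char 8 ('B'): step: R->0, L->0 (L advanced); B->plug->B->R->E->L->D->refl->C->L'->C->R'->G->plug->G
Final: ciphertext=AABCDAFG, RIGHT=0, LEFT=0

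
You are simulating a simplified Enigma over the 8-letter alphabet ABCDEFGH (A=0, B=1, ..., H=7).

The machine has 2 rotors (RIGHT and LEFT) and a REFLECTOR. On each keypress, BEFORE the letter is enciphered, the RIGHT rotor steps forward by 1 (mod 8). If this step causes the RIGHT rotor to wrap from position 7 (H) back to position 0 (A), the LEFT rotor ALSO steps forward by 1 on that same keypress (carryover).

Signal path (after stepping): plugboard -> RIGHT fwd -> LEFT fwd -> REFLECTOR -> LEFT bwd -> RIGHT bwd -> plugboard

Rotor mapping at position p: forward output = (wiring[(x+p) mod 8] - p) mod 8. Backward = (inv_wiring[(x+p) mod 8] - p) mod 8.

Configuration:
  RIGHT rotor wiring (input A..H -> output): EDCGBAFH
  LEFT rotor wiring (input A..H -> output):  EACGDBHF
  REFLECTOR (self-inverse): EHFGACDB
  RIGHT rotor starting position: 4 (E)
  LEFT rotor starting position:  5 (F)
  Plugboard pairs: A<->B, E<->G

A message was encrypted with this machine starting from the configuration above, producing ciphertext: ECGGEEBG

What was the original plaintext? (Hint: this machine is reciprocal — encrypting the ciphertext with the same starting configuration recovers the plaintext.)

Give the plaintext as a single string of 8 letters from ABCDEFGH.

Char 1 ('E'): step: R->5, L=5; E->plug->G->R->B->L->C->refl->F->L'->F->R'->F->plug->F
Char 2 ('C'): step: R->6, L=5; C->plug->C->R->G->L->B->refl->H->L'->D->R'->G->plug->E
Char 3 ('G'): step: R->7, L=5; G->plug->E->R->H->L->G->refl->D->L'->E->R'->C->plug->C
Char 4 ('G'): step: R->0, L->6 (L advanced); G->plug->E->R->B->L->H->refl->B->L'->A->R'->F->plug->F
Char 5 ('E'): step: R->1, L=6; E->plug->G->R->G->L->F->refl->C->L'->D->R'->H->plug->H
Char 6 ('E'): step: R->2, L=6; E->plug->G->R->C->L->G->refl->D->L'->H->R'->C->plug->C
Char 7 ('B'): step: R->3, L=6; B->plug->A->R->D->L->C->refl->F->L'->G->R'->B->plug->A
Char 8 ('G'): step: R->4, L=6; G->plug->E->R->A->L->B->refl->H->L'->B->R'->C->plug->C

Answer: FECFHCAC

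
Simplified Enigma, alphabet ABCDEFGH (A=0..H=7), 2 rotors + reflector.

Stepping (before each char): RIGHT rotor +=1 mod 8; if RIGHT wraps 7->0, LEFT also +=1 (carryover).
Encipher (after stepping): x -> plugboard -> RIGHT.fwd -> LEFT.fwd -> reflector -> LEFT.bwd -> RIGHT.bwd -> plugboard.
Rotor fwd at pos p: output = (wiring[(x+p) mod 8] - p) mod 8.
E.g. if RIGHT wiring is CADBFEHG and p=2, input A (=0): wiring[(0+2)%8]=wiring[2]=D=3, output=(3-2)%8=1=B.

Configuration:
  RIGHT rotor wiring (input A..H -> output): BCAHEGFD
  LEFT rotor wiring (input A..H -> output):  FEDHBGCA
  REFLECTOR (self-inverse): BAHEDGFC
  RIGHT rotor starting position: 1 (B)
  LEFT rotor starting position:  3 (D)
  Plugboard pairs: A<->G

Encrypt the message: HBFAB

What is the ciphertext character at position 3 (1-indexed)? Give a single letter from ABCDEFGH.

Char 1 ('H'): step: R->2, L=3; H->plug->H->R->A->L->E->refl->D->L'->C->R'->C->plug->C
Char 2 ('B'): step: R->3, L=3; B->plug->B->R->B->L->G->refl->F->L'->E->R'->A->plug->G
Char 3 ('F'): step: R->4, L=3; F->plug->F->R->G->L->B->refl->A->L'->H->R'->D->plug->D

D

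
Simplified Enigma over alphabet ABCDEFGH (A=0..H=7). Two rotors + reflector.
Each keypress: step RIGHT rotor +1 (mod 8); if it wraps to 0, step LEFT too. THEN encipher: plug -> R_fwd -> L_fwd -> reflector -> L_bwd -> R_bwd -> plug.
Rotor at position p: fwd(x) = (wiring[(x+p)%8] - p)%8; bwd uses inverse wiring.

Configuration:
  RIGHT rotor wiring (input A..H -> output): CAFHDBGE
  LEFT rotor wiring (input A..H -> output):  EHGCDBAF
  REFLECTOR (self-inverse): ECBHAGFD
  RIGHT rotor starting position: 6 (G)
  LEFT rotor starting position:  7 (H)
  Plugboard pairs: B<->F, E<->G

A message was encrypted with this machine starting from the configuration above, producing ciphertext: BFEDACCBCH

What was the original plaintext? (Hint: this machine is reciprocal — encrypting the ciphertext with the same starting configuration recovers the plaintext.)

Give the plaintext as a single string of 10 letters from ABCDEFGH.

Answer: FEBBGAECBE

Derivation:
Char 1 ('B'): step: R->7, L=7; B->plug->F->R->E->L->D->refl->H->L'->D->R'->B->plug->F
Char 2 ('F'): step: R->0, L->0 (L advanced); F->plug->B->R->A->L->E->refl->A->L'->G->R'->G->plug->E
Char 3 ('E'): step: R->1, L=0; E->plug->G->R->D->L->C->refl->B->L'->F->R'->F->plug->B
Char 4 ('D'): step: R->2, L=0; D->plug->D->R->H->L->F->refl->G->L'->C->R'->F->plug->B
Char 5 ('A'): step: R->3, L=0; A->plug->A->R->E->L->D->refl->H->L'->B->R'->E->plug->G
Char 6 ('C'): step: R->4, L=0; C->plug->C->R->C->L->G->refl->F->L'->H->R'->A->plug->A
Char 7 ('C'): step: R->5, L=0; C->plug->C->R->H->L->F->refl->G->L'->C->R'->G->plug->E
Char 8 ('B'): step: R->6, L=0; B->plug->F->R->B->L->H->refl->D->L'->E->R'->C->plug->C
Char 9 ('C'): step: R->7, L=0; C->plug->C->R->B->L->H->refl->D->L'->E->R'->F->plug->B
Char 10 ('H'): step: R->0, L->1 (L advanced); H->plug->H->R->E->L->A->refl->E->L'->G->R'->G->plug->E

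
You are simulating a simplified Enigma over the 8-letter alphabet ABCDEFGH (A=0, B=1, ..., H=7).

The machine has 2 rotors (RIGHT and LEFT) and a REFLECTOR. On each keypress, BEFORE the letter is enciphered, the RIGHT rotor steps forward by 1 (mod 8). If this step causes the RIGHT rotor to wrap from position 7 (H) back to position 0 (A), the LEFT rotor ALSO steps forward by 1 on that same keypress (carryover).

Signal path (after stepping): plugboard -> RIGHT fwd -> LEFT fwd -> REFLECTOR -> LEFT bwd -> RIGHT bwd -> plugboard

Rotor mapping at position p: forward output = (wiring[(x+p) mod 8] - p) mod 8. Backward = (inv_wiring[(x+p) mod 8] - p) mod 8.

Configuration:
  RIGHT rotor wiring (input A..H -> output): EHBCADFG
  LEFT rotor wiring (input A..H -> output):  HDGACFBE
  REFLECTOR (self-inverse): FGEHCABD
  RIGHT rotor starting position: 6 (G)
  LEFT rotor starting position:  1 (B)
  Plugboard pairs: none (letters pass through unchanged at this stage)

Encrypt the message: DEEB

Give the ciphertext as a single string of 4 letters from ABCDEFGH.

Char 1 ('D'): step: R->7, L=1; D->plug->D->R->C->L->H->refl->D->L'->G->R'->H->plug->H
Char 2 ('E'): step: R->0, L->2 (L advanced); E->plug->E->R->A->L->E->refl->C->L'->F->R'->G->plug->G
Char 3 ('E'): step: R->1, L=2; E->plug->E->R->C->L->A->refl->F->L'->G->R'->A->plug->A
Char 4 ('B'): step: R->2, L=2; B->plug->B->R->A->L->E->refl->C->L'->F->R'->H->plug->H

Answer: HGAH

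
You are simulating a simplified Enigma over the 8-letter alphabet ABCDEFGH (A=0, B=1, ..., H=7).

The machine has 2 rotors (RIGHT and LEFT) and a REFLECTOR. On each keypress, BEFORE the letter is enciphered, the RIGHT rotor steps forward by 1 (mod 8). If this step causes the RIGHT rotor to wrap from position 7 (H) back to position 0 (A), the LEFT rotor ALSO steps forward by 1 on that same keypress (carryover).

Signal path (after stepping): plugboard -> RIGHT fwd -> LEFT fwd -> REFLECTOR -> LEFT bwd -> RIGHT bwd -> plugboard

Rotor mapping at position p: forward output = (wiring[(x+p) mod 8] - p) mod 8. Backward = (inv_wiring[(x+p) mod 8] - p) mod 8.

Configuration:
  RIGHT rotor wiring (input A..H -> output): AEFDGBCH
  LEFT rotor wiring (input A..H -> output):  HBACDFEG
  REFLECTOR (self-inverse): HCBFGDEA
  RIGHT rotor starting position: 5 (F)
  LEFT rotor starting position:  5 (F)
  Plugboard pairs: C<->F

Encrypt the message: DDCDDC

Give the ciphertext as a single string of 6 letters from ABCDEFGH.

Char 1 ('D'): step: R->6, L=5; D->plug->D->R->G->L->F->refl->D->L'->F->R'->F->plug->C
Char 2 ('D'): step: R->7, L=5; D->plug->D->R->G->L->F->refl->D->L'->F->R'->C->plug->F
Char 3 ('C'): step: R->0, L->6 (L advanced); C->plug->F->R->B->L->A->refl->H->L'->H->R'->H->plug->H
Char 4 ('D'): step: R->1, L=6; D->plug->D->R->F->L->E->refl->G->L'->A->R'->E->plug->E
Char 5 ('D'): step: R->2, L=6; D->plug->D->R->H->L->H->refl->A->L'->B->R'->B->plug->B
Char 6 ('C'): step: R->3, L=6; C->plug->F->R->F->L->E->refl->G->L'->A->R'->A->plug->A

Answer: CFHEBA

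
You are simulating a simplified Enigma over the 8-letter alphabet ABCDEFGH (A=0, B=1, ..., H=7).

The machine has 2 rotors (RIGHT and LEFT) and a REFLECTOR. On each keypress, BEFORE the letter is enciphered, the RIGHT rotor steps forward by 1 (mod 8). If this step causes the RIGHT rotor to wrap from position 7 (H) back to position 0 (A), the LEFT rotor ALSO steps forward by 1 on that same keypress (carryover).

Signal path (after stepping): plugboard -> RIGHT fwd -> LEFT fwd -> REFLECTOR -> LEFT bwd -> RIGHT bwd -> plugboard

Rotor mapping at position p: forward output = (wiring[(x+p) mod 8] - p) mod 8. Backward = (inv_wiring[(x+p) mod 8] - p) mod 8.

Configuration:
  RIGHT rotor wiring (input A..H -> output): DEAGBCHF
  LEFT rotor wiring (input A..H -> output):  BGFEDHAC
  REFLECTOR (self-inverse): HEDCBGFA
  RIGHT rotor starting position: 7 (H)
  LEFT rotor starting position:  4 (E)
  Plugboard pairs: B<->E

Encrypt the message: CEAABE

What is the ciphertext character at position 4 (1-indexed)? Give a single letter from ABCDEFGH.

Char 1 ('C'): step: R->0, L->5 (L advanced); C->plug->C->R->A->L->C->refl->D->L'->B->R'->E->plug->B
Char 2 ('E'): step: R->1, L=5; E->plug->B->R->H->L->G->refl->F->L'->C->R'->H->plug->H
Char 3 ('A'): step: R->2, L=5; A->plug->A->R->G->L->H->refl->A->L'->F->R'->E->plug->B
Char 4 ('A'): step: R->3, L=5; A->plug->A->R->D->L->E->refl->B->L'->E->R'->D->plug->D

D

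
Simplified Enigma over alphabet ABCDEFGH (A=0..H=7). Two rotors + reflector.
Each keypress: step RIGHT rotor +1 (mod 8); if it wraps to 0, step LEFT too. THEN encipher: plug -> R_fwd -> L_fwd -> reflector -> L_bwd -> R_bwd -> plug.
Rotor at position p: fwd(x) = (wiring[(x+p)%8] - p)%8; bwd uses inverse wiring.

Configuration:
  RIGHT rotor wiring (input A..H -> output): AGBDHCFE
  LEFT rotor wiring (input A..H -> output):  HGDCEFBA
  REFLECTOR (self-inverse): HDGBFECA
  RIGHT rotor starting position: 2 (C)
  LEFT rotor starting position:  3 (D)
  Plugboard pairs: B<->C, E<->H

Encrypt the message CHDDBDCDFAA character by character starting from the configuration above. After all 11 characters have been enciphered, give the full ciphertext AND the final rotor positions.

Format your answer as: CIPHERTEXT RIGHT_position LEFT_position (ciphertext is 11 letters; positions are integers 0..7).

Answer: FGEAFFDGBFB 5 4

Derivation:
Char 1 ('C'): step: R->3, L=3; C->plug->B->R->E->L->F->refl->E->L'->F->R'->F->plug->F
Char 2 ('H'): step: R->4, L=3; H->plug->E->R->E->L->F->refl->E->L'->F->R'->G->plug->G
Char 3 ('D'): step: R->5, L=3; D->plug->D->R->D->L->G->refl->C->L'->C->R'->H->plug->E
Char 4 ('D'): step: R->6, L=3; D->plug->D->R->A->L->H->refl->A->L'->H->R'->A->plug->A
Char 5 ('B'): step: R->7, L=3; B->plug->C->R->H->L->A->refl->H->L'->A->R'->F->plug->F
Char 6 ('D'): step: R->0, L->4 (L advanced); D->plug->D->R->D->L->E->refl->F->L'->C->R'->F->plug->F
Char 7 ('C'): step: R->1, L=4; C->plug->B->R->A->L->A->refl->H->L'->G->R'->D->plug->D
Char 8 ('D'): step: R->2, L=4; D->plug->D->R->A->L->A->refl->H->L'->G->R'->G->plug->G
Char 9 ('F'): step: R->3, L=4; F->plug->F->R->F->L->C->refl->G->L'->H->R'->C->plug->B
Char 10 ('A'): step: R->4, L=4; A->plug->A->R->D->L->E->refl->F->L'->C->R'->F->plug->F
Char 11 ('A'): step: R->5, L=4; A->plug->A->R->F->L->C->refl->G->L'->H->R'->C->plug->B
Final: ciphertext=FGEAFFDGBFB, RIGHT=5, LEFT=4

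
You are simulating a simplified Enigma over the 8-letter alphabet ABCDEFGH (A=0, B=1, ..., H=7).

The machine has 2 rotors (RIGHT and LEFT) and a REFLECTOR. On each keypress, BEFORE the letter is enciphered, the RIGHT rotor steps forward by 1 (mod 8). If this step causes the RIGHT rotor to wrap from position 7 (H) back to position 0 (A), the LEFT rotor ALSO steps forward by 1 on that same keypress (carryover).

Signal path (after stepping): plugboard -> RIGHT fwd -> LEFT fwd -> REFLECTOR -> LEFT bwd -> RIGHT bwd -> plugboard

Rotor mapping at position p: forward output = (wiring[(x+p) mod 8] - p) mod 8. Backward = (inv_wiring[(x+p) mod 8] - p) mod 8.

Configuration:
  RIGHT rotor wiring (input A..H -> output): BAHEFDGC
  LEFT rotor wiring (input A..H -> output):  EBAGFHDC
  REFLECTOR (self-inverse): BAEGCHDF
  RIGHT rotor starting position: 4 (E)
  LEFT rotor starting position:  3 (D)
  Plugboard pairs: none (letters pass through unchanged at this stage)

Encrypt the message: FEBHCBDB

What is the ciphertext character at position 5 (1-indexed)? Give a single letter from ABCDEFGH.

Char 1 ('F'): step: R->5, L=3; F->plug->F->R->C->L->E->refl->C->L'->B->R'->B->plug->B
Char 2 ('E'): step: R->6, L=3; E->plug->E->R->B->L->C->refl->E->L'->C->R'->D->plug->D
Char 3 ('B'): step: R->7, L=3; B->plug->B->R->C->L->E->refl->C->L'->B->R'->C->plug->C
Char 4 ('H'): step: R->0, L->4 (L advanced); H->plug->H->R->C->L->H->refl->F->L'->F->R'->E->plug->E
Char 5 ('C'): step: R->1, L=4; C->plug->C->R->D->L->G->refl->D->L'->B->R'->G->plug->G

G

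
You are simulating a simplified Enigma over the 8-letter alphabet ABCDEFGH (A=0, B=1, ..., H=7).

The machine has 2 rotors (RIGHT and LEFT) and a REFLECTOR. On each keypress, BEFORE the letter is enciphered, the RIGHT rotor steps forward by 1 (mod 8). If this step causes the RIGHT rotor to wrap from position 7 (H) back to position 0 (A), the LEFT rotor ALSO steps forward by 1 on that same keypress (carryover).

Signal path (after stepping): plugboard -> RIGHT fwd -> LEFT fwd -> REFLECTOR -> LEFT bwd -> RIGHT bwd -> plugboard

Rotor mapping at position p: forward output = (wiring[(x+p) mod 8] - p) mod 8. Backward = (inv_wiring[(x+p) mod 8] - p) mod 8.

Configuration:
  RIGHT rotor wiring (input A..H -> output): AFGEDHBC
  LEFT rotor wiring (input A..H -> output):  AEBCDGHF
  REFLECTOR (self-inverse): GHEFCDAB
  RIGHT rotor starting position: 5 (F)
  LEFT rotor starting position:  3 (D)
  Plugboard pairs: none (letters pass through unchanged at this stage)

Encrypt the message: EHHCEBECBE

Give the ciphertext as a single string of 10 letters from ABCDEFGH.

Answer: FECFDHFGHD

Derivation:
Char 1 ('E'): step: R->6, L=3; E->plug->E->R->A->L->H->refl->B->L'->G->R'->F->plug->F
Char 2 ('H'): step: R->7, L=3; H->plug->H->R->C->L->D->refl->F->L'->F->R'->E->plug->E
Char 3 ('H'): step: R->0, L->4 (L advanced); H->plug->H->R->C->L->D->refl->F->L'->G->R'->C->plug->C
Char 4 ('C'): step: R->1, L=4; C->plug->C->R->D->L->B->refl->H->L'->A->R'->F->plug->F
Char 5 ('E'): step: R->2, L=4; E->plug->E->R->H->L->G->refl->A->L'->F->R'->D->plug->D
Char 6 ('B'): step: R->3, L=4; B->plug->B->R->A->L->H->refl->B->L'->D->R'->H->plug->H
Char 7 ('E'): step: R->4, L=4; E->plug->E->R->E->L->E->refl->C->L'->B->R'->F->plug->F
Char 8 ('C'): step: R->5, L=4; C->plug->C->R->F->L->A->refl->G->L'->H->R'->G->plug->G
Char 9 ('B'): step: R->6, L=4; B->plug->B->R->E->L->E->refl->C->L'->B->R'->H->plug->H
Char 10 ('E'): step: R->7, L=4; E->plug->E->R->F->L->A->refl->G->L'->H->R'->D->plug->D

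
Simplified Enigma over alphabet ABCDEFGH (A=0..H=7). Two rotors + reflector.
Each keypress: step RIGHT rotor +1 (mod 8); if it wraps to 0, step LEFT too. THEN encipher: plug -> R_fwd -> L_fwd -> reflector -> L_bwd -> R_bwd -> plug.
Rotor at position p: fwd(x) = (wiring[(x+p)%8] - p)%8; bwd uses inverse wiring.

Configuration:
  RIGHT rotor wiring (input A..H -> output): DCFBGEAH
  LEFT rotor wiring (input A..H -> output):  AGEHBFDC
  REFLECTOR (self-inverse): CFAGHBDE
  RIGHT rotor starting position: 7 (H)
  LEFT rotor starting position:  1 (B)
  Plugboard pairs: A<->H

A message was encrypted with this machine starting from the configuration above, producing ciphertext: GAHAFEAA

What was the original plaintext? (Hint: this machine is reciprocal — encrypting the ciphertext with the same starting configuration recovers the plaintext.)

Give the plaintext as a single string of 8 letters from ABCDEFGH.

Answer: CFEGDFFB

Derivation:
Char 1 ('G'): step: R->0, L->2 (L advanced); G->plug->G->R->A->L->C->refl->A->L'->F->R'->C->plug->C
Char 2 ('A'): step: R->1, L=2; A->plug->H->R->C->L->H->refl->E->L'->H->R'->F->plug->F
Char 3 ('H'): step: R->2, L=2; H->plug->A->R->D->L->D->refl->G->L'->G->R'->E->plug->E
Char 4 ('A'): step: R->3, L=2; A->plug->H->R->C->L->H->refl->E->L'->H->R'->G->plug->G
Char 5 ('F'): step: R->4, L=2; F->plug->F->R->G->L->G->refl->D->L'->D->R'->D->plug->D
Char 6 ('E'): step: R->5, L=2; E->plug->E->R->F->L->A->refl->C->L'->A->R'->F->plug->F
Char 7 ('A'): step: R->6, L=2; A->plug->H->R->G->L->G->refl->D->L'->D->R'->F->plug->F
Char 8 ('A'): step: R->7, L=2; A->plug->H->R->B->L->F->refl->B->L'->E->R'->B->plug->B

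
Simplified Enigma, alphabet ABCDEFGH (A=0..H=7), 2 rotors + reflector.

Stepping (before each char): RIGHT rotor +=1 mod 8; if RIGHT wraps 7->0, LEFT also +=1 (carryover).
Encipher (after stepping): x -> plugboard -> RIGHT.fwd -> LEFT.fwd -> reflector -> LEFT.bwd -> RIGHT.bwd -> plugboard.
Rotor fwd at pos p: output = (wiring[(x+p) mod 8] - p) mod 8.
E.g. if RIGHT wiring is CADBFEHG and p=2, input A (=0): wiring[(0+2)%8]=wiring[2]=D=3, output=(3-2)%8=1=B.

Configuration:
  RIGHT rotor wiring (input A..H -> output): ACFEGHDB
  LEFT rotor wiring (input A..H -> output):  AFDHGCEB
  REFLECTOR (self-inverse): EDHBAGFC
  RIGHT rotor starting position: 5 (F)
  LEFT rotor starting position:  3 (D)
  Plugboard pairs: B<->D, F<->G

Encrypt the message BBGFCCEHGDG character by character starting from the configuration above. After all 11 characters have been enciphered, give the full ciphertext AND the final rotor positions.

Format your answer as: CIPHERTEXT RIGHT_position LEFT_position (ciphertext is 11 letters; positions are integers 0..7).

Answer: AACEDHABFCF 0 5

Derivation:
Char 1 ('B'): step: R->6, L=3; B->plug->D->R->E->L->G->refl->F->L'->F->R'->A->plug->A
Char 2 ('B'): step: R->7, L=3; B->plug->D->R->G->L->C->refl->H->L'->C->R'->A->plug->A
Char 3 ('G'): step: R->0, L->4 (L advanced); G->plug->F->R->H->L->D->refl->B->L'->F->R'->C->plug->C
Char 4 ('F'): step: R->1, L=4; F->plug->G->R->A->L->C->refl->H->L'->G->R'->E->plug->E
Char 5 ('C'): step: R->2, L=4; C->plug->C->R->E->L->E->refl->A->L'->C->R'->B->plug->D
Char 6 ('C'): step: R->3, L=4; C->plug->C->R->E->L->E->refl->A->L'->C->R'->H->plug->H
Char 7 ('E'): step: R->4, L=4; E->plug->E->R->E->L->E->refl->A->L'->C->R'->A->plug->A
Char 8 ('H'): step: R->5, L=4; H->plug->H->R->B->L->G->refl->F->L'->D->R'->D->plug->B
Char 9 ('G'): step: R->6, L=4; G->plug->F->R->G->L->H->refl->C->L'->A->R'->G->plug->F
Char 10 ('D'): step: R->7, L=4; D->plug->B->R->B->L->G->refl->F->L'->D->R'->C->plug->C
Char 11 ('G'): step: R->0, L->5 (L advanced); G->plug->F->R->H->L->B->refl->D->L'->D->R'->G->plug->F
Final: ciphertext=AACEDHABFCF, RIGHT=0, LEFT=5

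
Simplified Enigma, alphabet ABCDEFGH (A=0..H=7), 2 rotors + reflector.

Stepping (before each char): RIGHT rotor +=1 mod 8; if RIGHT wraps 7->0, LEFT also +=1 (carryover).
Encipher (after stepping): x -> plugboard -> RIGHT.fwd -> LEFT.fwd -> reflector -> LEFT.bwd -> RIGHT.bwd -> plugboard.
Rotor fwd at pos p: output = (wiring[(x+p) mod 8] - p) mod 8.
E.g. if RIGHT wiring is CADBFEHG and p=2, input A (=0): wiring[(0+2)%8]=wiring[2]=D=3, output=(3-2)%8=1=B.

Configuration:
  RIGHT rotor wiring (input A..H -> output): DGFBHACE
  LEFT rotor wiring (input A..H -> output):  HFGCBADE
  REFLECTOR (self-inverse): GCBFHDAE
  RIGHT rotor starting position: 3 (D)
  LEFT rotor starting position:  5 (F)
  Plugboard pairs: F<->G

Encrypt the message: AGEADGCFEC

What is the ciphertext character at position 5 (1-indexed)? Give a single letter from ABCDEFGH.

Char 1 ('A'): step: R->4, L=5; A->plug->A->R->D->L->C->refl->B->L'->F->R'->H->plug->H
Char 2 ('G'): step: R->5, L=5; G->plug->F->R->A->L->D->refl->F->L'->G->R'->D->plug->D
Char 3 ('E'): step: R->6, L=5; E->plug->E->R->H->L->E->refl->H->L'->C->R'->H->plug->H
Char 4 ('A'): step: R->7, L=5; A->plug->A->R->F->L->B->refl->C->L'->D->R'->H->plug->H
Char 5 ('D'): step: R->0, L->6 (L advanced); D->plug->D->R->B->L->G->refl->A->L'->E->R'->H->plug->H

H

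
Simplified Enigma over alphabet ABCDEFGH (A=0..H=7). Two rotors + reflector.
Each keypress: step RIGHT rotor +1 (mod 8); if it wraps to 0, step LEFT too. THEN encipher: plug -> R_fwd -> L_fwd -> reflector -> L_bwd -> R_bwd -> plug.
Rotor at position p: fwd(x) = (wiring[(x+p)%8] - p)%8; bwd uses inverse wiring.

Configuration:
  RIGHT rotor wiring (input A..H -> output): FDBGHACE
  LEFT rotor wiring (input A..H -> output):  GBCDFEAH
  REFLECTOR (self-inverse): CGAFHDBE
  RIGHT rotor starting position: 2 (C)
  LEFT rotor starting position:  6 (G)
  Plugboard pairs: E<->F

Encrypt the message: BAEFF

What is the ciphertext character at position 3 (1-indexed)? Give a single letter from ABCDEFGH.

Char 1 ('B'): step: R->3, L=6; B->plug->B->R->E->L->E->refl->H->L'->G->R'->H->plug->H
Char 2 ('A'): step: R->4, L=6; A->plug->A->R->D->L->D->refl->F->L'->F->R'->G->plug->G
Char 3 ('E'): step: R->5, L=6; E->plug->F->R->E->L->E->refl->H->L'->G->R'->E->plug->F

F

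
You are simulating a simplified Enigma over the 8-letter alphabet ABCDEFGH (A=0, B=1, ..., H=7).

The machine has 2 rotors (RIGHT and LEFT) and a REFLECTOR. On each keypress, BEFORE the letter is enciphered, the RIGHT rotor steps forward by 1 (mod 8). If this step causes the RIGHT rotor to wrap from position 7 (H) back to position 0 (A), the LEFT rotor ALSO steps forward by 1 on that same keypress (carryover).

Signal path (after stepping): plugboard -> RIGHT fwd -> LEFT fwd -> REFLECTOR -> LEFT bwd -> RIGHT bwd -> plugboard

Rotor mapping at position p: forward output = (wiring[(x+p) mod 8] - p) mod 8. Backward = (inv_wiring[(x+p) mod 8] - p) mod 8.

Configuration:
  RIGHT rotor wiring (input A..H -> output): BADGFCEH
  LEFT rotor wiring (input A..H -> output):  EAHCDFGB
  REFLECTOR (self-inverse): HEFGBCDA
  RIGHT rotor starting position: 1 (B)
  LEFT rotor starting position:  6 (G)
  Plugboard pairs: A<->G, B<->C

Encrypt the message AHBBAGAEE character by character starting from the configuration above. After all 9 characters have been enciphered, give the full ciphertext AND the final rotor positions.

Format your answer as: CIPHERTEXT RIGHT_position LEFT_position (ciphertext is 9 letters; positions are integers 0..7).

Answer: DBAAFEDHF 2 7

Derivation:
Char 1 ('A'): step: R->2, L=6; A->plug->G->R->H->L->H->refl->A->L'->A->R'->D->plug->D
Char 2 ('H'): step: R->3, L=6; H->plug->H->R->A->L->A->refl->H->L'->H->R'->C->plug->B
Char 3 ('B'): step: R->4, L=6; B->plug->C->R->A->L->A->refl->H->L'->H->R'->G->plug->A
Char 4 ('B'): step: R->5, L=6; B->plug->C->R->C->L->G->refl->D->L'->B->R'->G->plug->A
Char 5 ('A'): step: R->6, L=6; A->plug->G->R->H->L->H->refl->A->L'->A->R'->F->plug->F
Char 6 ('G'): step: R->7, L=6; G->plug->A->R->A->L->A->refl->H->L'->H->R'->E->plug->E
Char 7 ('A'): step: R->0, L->7 (L advanced); A->plug->G->R->E->L->D->refl->G->L'->G->R'->D->plug->D
Char 8 ('E'): step: R->1, L=7; E->plug->E->R->B->L->F->refl->C->L'->A->R'->H->plug->H
Char 9 ('E'): step: R->2, L=7; E->plug->E->R->C->L->B->refl->E->L'->F->R'->F->plug->F
Final: ciphertext=DBAAFEDHF, RIGHT=2, LEFT=7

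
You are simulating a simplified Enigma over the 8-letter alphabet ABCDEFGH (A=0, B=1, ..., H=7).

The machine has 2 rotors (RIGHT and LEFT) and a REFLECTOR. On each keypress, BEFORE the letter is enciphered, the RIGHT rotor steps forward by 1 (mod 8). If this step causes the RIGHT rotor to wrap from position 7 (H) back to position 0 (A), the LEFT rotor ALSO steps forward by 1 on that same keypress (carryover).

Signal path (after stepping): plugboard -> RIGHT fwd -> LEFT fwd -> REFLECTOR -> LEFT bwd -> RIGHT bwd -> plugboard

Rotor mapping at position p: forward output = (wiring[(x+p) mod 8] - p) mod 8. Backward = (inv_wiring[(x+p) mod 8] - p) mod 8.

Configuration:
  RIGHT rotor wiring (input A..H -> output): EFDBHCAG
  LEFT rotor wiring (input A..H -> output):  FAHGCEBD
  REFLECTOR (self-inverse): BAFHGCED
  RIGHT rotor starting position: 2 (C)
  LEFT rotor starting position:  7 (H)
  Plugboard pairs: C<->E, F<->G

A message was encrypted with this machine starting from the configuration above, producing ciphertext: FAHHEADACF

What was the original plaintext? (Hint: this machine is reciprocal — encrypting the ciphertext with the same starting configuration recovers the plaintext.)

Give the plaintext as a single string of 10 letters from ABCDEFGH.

Char 1 ('F'): step: R->3, L=7; F->plug->G->R->C->L->B->refl->A->L'->D->R'->E->plug->C
Char 2 ('A'): step: R->4, L=7; A->plug->A->R->D->L->A->refl->B->L'->C->R'->D->plug->D
Char 3 ('H'): step: R->5, L=7; H->plug->H->R->C->L->B->refl->A->L'->D->R'->B->plug->B
Char 4 ('H'): step: R->6, L=7; H->plug->H->R->E->L->H->refl->D->L'->F->R'->E->plug->C
Char 5 ('E'): step: R->7, L=7; E->plug->C->R->G->L->F->refl->C->L'->H->R'->A->plug->A
Char 6 ('A'): step: R->0, L->0 (L advanced); A->plug->A->R->E->L->C->refl->F->L'->A->R'->G->plug->F
Char 7 ('D'): step: R->1, L=0; D->plug->D->R->G->L->B->refl->A->L'->B->R'->E->plug->C
Char 8 ('A'): step: R->2, L=0; A->plug->A->R->B->L->A->refl->B->L'->G->R'->E->plug->C
Char 9 ('C'): step: R->3, L=0; C->plug->E->R->D->L->G->refl->E->L'->F->R'->D->plug->D
Char 10 ('F'): step: R->4, L=0; F->plug->G->R->H->L->D->refl->H->L'->C->R'->D->plug->D

Answer: CDBCAFCCDD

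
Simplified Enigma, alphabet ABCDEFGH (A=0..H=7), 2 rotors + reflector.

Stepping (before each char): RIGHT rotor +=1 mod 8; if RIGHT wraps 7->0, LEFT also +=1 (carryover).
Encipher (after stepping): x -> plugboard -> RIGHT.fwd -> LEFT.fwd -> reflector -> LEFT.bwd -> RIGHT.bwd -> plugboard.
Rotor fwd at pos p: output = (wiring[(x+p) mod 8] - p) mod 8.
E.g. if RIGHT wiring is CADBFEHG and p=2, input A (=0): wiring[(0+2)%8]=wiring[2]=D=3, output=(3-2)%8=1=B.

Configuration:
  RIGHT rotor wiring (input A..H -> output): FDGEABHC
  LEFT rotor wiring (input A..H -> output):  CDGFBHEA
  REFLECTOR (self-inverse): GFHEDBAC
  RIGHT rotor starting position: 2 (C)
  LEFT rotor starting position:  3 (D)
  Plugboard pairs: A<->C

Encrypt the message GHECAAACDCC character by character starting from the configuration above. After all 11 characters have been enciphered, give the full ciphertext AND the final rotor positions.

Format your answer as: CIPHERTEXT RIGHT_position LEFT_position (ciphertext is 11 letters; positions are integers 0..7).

Char 1 ('G'): step: R->3, L=3; G->plug->G->R->A->L->C->refl->H->L'->F->R'->B->plug->B
Char 2 ('H'): step: R->4, L=3; H->plug->H->R->A->L->C->refl->H->L'->F->R'->B->plug->B
Char 3 ('E'): step: R->5, L=3; E->plug->E->R->G->L->A->refl->G->L'->B->R'->F->plug->F
Char 4 ('C'): step: R->6, L=3; C->plug->A->R->B->L->G->refl->A->L'->G->R'->F->plug->F
Char 5 ('A'): step: R->7, L=3; A->plug->C->R->E->L->F->refl->B->L'->D->R'->A->plug->C
Char 6 ('A'): step: R->0, L->4 (L advanced); A->plug->C->R->G->L->C->refl->H->L'->F->R'->A->plug->C
Char 7 ('A'): step: R->1, L=4; A->plug->C->R->D->L->E->refl->D->L'->B->R'->G->plug->G
Char 8 ('C'): step: R->2, L=4; C->plug->A->R->E->L->G->refl->A->L'->C->R'->B->plug->B
Char 9 ('D'): step: R->3, L=4; D->plug->D->R->E->L->G->refl->A->L'->C->R'->F->plug->F
Char 10 ('C'): step: R->4, L=4; C->plug->A->R->E->L->G->refl->A->L'->C->R'->G->plug->G
Char 11 ('C'): step: R->5, L=4; C->plug->A->R->E->L->G->refl->A->L'->C->R'->B->plug->B
Final: ciphertext=BBFFCCGBFGB, RIGHT=5, LEFT=4

Answer: BBFFCCGBFGB 5 4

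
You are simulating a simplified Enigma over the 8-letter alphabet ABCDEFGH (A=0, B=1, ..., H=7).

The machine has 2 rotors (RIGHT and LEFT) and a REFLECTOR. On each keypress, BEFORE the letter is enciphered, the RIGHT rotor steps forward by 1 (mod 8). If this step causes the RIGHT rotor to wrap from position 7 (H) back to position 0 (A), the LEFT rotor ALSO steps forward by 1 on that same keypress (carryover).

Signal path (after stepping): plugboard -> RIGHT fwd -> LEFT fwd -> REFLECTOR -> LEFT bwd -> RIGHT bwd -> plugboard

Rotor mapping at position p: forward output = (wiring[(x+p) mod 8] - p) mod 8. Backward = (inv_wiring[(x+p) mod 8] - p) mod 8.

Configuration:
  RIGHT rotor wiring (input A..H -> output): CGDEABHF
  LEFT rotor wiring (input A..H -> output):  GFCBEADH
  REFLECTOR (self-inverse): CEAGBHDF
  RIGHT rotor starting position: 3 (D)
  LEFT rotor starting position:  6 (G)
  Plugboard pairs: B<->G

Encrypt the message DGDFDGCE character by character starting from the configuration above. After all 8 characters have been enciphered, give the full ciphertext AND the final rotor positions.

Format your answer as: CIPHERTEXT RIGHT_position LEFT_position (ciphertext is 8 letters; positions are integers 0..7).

Answer: ABHDECDB 3 7

Derivation:
Char 1 ('D'): step: R->4, L=6; D->plug->D->R->B->L->B->refl->E->L'->E->R'->A->plug->A
Char 2 ('G'): step: R->5, L=6; G->plug->B->R->C->L->A->refl->C->L'->H->R'->G->plug->B
Char 3 ('D'): step: R->6, L=6; D->plug->D->R->A->L->F->refl->H->L'->D->R'->H->plug->H
Char 4 ('F'): step: R->7, L=6; F->plug->F->R->B->L->B->refl->E->L'->E->R'->D->plug->D
Char 5 ('D'): step: R->0, L->7 (L advanced); D->plug->D->R->E->L->C->refl->A->L'->A->R'->E->plug->E
Char 6 ('G'): step: R->1, L=7; G->plug->B->R->C->L->G->refl->D->L'->D->R'->C->plug->C
Char 7 ('C'): step: R->2, L=7; C->plug->C->R->G->L->B->refl->E->L'->H->R'->D->plug->D
Char 8 ('E'): step: R->3, L=7; E->plug->E->R->C->L->G->refl->D->L'->D->R'->G->plug->B
Final: ciphertext=ABHDECDB, RIGHT=3, LEFT=7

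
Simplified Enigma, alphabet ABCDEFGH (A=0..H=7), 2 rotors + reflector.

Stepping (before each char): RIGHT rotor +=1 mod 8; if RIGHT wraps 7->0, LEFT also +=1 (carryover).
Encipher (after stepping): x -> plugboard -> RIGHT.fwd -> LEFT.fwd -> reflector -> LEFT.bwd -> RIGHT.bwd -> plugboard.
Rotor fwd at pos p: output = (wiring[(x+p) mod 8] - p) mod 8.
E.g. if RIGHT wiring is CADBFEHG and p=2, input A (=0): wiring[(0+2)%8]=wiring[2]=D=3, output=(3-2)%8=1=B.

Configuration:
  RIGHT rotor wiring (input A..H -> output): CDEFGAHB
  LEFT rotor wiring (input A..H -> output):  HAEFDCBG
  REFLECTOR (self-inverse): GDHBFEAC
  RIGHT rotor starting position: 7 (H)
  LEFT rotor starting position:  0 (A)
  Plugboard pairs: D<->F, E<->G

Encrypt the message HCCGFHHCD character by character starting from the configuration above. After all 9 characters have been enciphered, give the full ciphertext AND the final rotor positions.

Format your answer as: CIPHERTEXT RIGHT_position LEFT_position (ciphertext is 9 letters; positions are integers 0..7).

Answer: CHHADCGEC 0 2

Derivation:
Char 1 ('H'): step: R->0, L->1 (L advanced); H->plug->H->R->B->L->D->refl->B->L'->E->R'->C->plug->C
Char 2 ('C'): step: R->1, L=1; C->plug->C->R->E->L->B->refl->D->L'->B->R'->H->plug->H
Char 3 ('C'): step: R->2, L=1; C->plug->C->R->E->L->B->refl->D->L'->B->R'->H->plug->H
Char 4 ('G'): step: R->3, L=1; G->plug->E->R->G->L->F->refl->E->L'->C->R'->A->plug->A
Char 5 ('F'): step: R->4, L=1; F->plug->D->R->F->L->A->refl->G->L'->H->R'->F->plug->D
Char 6 ('H'): step: R->5, L=1; H->plug->H->R->B->L->D->refl->B->L'->E->R'->C->plug->C
Char 7 ('H'): step: R->6, L=1; H->plug->H->R->C->L->E->refl->F->L'->G->R'->E->plug->G
Char 8 ('C'): step: R->7, L=1; C->plug->C->R->E->L->B->refl->D->L'->B->R'->G->plug->E
Char 9 ('D'): step: R->0, L->2 (L advanced); D->plug->F->R->A->L->C->refl->H->L'->E->R'->C->plug->C
Final: ciphertext=CHHADCGEC, RIGHT=0, LEFT=2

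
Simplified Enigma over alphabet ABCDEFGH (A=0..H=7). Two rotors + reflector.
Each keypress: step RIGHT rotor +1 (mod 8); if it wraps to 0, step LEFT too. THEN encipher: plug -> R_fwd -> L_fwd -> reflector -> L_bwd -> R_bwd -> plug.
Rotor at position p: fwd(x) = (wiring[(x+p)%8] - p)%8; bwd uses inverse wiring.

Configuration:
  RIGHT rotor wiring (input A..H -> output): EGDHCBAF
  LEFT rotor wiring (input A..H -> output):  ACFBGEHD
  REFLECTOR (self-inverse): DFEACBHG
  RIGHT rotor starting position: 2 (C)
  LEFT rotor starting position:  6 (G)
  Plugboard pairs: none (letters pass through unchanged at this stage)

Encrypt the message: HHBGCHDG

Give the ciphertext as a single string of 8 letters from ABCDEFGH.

Char 1 ('H'): step: R->3, L=6; H->plug->H->R->A->L->B->refl->F->L'->B->R'->F->plug->F
Char 2 ('H'): step: R->4, L=6; H->plug->H->R->D->L->E->refl->C->L'->C->R'->F->plug->F
Char 3 ('B'): step: R->5, L=6; B->plug->B->R->D->L->E->refl->C->L'->C->R'->G->plug->G
Char 4 ('G'): step: R->6, L=6; G->plug->G->R->E->L->H->refl->G->L'->H->R'->B->plug->B
Char 5 ('C'): step: R->7, L=6; C->plug->C->R->H->L->G->refl->H->L'->E->R'->D->plug->D
Char 6 ('H'): step: R->0, L->7 (L advanced); H->plug->H->R->F->L->H->refl->G->L'->D->R'->C->plug->C
Char 7 ('D'): step: R->1, L=7; D->plug->D->R->B->L->B->refl->F->L'->G->R'->C->plug->C
Char 8 ('G'): step: R->2, L=7; G->plug->G->R->C->L->D->refl->A->L'->H->R'->D->plug->D

Answer: FFGBDCCD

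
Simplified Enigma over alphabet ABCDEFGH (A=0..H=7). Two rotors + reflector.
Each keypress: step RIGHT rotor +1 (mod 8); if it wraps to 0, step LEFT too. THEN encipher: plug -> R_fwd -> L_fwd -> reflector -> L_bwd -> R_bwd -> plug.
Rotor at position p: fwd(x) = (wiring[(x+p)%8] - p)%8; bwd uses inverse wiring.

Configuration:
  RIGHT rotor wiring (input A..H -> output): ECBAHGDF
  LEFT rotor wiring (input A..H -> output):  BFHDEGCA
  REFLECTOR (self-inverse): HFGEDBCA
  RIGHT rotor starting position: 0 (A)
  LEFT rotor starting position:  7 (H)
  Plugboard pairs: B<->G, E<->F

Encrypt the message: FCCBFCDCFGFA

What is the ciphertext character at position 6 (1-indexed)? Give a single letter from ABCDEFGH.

Char 1 ('F'): step: R->1, L=7; F->plug->E->R->F->L->F->refl->B->L'->A->R'->B->plug->G
Char 2 ('C'): step: R->2, L=7; C->plug->C->R->F->L->F->refl->B->L'->A->R'->H->plug->H
Char 3 ('C'): step: R->3, L=7; C->plug->C->R->D->L->A->refl->H->L'->G->R'->H->plug->H
Char 4 ('B'): step: R->4, L=7; B->plug->G->R->F->L->F->refl->B->L'->A->R'->E->plug->F
Char 5 ('F'): step: R->5, L=7; F->plug->E->R->F->L->F->refl->B->L'->A->R'->C->plug->C
Char 6 ('C'): step: R->6, L=7; C->plug->C->R->G->L->H->refl->A->L'->D->R'->E->plug->F

F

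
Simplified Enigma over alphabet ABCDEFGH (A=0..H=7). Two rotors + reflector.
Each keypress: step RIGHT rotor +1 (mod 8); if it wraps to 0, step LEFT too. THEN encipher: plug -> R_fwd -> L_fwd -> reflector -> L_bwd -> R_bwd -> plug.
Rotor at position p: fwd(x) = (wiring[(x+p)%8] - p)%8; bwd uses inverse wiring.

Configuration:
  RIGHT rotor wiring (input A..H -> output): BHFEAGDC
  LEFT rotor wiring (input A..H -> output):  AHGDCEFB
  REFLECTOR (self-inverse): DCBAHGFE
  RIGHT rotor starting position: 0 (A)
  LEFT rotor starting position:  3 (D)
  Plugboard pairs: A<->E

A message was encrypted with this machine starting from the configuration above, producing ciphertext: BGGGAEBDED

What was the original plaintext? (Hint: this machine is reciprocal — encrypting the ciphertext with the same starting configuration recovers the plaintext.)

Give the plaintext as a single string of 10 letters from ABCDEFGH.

Answer: AFBDHBEBFG

Derivation:
Char 1 ('B'): step: R->1, L=3; B->plug->B->R->E->L->G->refl->F->L'->F->R'->E->plug->A
Char 2 ('G'): step: R->2, L=3; G->plug->G->R->H->L->D->refl->A->L'->A->R'->F->plug->F
Char 3 ('G'): step: R->3, L=3; G->plug->G->R->E->L->G->refl->F->L'->F->R'->B->plug->B
Char 4 ('G'): step: R->4, L=3; G->plug->G->R->B->L->H->refl->E->L'->G->R'->D->plug->D
Char 5 ('A'): step: R->5, L=3; A->plug->E->R->C->L->B->refl->C->L'->D->R'->H->plug->H
Char 6 ('E'): step: R->6, L=3; E->plug->A->R->F->L->F->refl->G->L'->E->R'->B->plug->B
Char 7 ('B'): step: R->7, L=3; B->plug->B->R->C->L->B->refl->C->L'->D->R'->A->plug->E
Char 8 ('D'): step: R->0, L->4 (L advanced); D->plug->D->R->E->L->E->refl->H->L'->H->R'->B->plug->B
Char 9 ('E'): step: R->1, L=4; E->plug->A->R->G->L->C->refl->B->L'->C->R'->F->plug->F
Char 10 ('D'): step: R->2, L=4; D->plug->D->R->E->L->E->refl->H->L'->H->R'->G->plug->G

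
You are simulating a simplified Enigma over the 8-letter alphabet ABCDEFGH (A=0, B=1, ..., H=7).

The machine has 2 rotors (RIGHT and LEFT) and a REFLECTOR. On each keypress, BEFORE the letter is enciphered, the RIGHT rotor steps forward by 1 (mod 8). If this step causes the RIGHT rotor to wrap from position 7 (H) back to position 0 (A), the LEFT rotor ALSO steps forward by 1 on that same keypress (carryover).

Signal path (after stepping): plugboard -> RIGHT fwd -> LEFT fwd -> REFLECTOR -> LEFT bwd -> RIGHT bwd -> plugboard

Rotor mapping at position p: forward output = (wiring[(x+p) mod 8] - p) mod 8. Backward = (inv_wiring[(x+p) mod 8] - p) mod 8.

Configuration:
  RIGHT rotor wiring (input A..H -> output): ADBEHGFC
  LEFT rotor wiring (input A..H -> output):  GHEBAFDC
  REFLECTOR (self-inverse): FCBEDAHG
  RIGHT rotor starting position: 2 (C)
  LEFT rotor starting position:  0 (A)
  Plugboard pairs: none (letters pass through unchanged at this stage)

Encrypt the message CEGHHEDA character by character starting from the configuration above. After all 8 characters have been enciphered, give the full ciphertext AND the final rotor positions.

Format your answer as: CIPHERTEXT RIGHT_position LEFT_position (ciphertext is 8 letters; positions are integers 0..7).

Char 1 ('C'): step: R->3, L=0; C->plug->C->R->D->L->B->refl->C->L'->H->R'->E->plug->E
Char 2 ('E'): step: R->4, L=0; E->plug->E->R->E->L->A->refl->F->L'->F->R'->G->plug->G
Char 3 ('G'): step: R->5, L=0; G->plug->G->R->H->L->C->refl->B->L'->D->R'->D->plug->D
Char 4 ('H'): step: R->6, L=0; H->plug->H->R->A->L->G->refl->H->L'->B->R'->G->plug->G
Char 5 ('H'): step: R->7, L=0; H->plug->H->R->G->L->D->refl->E->L'->C->R'->D->plug->D
Char 6 ('E'): step: R->0, L->1 (L advanced); E->plug->E->R->H->L->F->refl->A->L'->C->R'->H->plug->H
Char 7 ('D'): step: R->1, L=1; D->plug->D->R->G->L->B->refl->C->L'->F->R'->E->plug->E
Char 8 ('A'): step: R->2, L=1; A->plug->A->R->H->L->F->refl->A->L'->C->R'->B->plug->B
Final: ciphertext=EGDGDHEB, RIGHT=2, LEFT=1

Answer: EGDGDHEB 2 1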